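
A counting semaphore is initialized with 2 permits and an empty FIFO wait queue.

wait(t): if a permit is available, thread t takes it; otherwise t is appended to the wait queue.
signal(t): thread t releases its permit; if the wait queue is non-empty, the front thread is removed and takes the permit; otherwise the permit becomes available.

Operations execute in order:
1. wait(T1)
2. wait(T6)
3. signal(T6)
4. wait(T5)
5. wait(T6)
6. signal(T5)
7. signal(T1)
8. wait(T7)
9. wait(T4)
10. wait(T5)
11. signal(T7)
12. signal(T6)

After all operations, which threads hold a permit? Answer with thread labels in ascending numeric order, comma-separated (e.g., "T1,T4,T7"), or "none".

Answer: T4,T5

Derivation:
Step 1: wait(T1) -> count=1 queue=[] holders={T1}
Step 2: wait(T6) -> count=0 queue=[] holders={T1,T6}
Step 3: signal(T6) -> count=1 queue=[] holders={T1}
Step 4: wait(T5) -> count=0 queue=[] holders={T1,T5}
Step 5: wait(T6) -> count=0 queue=[T6] holders={T1,T5}
Step 6: signal(T5) -> count=0 queue=[] holders={T1,T6}
Step 7: signal(T1) -> count=1 queue=[] holders={T6}
Step 8: wait(T7) -> count=0 queue=[] holders={T6,T7}
Step 9: wait(T4) -> count=0 queue=[T4] holders={T6,T7}
Step 10: wait(T5) -> count=0 queue=[T4,T5] holders={T6,T7}
Step 11: signal(T7) -> count=0 queue=[T5] holders={T4,T6}
Step 12: signal(T6) -> count=0 queue=[] holders={T4,T5}
Final holders: T4,T5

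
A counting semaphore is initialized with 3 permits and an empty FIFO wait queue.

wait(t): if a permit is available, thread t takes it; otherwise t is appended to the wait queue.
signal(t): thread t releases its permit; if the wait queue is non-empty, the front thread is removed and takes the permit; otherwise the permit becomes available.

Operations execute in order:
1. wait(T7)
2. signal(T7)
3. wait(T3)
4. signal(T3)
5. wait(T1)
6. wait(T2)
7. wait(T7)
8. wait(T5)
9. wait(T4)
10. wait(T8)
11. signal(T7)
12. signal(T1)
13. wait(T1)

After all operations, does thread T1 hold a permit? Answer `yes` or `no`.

Step 1: wait(T7) -> count=2 queue=[] holders={T7}
Step 2: signal(T7) -> count=3 queue=[] holders={none}
Step 3: wait(T3) -> count=2 queue=[] holders={T3}
Step 4: signal(T3) -> count=3 queue=[] holders={none}
Step 5: wait(T1) -> count=2 queue=[] holders={T1}
Step 6: wait(T2) -> count=1 queue=[] holders={T1,T2}
Step 7: wait(T7) -> count=0 queue=[] holders={T1,T2,T7}
Step 8: wait(T5) -> count=0 queue=[T5] holders={T1,T2,T7}
Step 9: wait(T4) -> count=0 queue=[T5,T4] holders={T1,T2,T7}
Step 10: wait(T8) -> count=0 queue=[T5,T4,T8] holders={T1,T2,T7}
Step 11: signal(T7) -> count=0 queue=[T4,T8] holders={T1,T2,T5}
Step 12: signal(T1) -> count=0 queue=[T8] holders={T2,T4,T5}
Step 13: wait(T1) -> count=0 queue=[T8,T1] holders={T2,T4,T5}
Final holders: {T2,T4,T5} -> T1 not in holders

Answer: no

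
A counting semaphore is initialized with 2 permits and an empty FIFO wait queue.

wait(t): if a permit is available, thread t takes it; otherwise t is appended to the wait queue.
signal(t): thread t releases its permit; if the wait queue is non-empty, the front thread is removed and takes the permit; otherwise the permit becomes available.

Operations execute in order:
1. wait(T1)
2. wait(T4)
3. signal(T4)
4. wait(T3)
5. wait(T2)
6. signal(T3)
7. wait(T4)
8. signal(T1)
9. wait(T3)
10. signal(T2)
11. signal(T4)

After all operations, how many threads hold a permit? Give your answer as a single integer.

Step 1: wait(T1) -> count=1 queue=[] holders={T1}
Step 2: wait(T4) -> count=0 queue=[] holders={T1,T4}
Step 3: signal(T4) -> count=1 queue=[] holders={T1}
Step 4: wait(T3) -> count=0 queue=[] holders={T1,T3}
Step 5: wait(T2) -> count=0 queue=[T2] holders={T1,T3}
Step 6: signal(T3) -> count=0 queue=[] holders={T1,T2}
Step 7: wait(T4) -> count=0 queue=[T4] holders={T1,T2}
Step 8: signal(T1) -> count=0 queue=[] holders={T2,T4}
Step 9: wait(T3) -> count=0 queue=[T3] holders={T2,T4}
Step 10: signal(T2) -> count=0 queue=[] holders={T3,T4}
Step 11: signal(T4) -> count=1 queue=[] holders={T3}
Final holders: {T3} -> 1 thread(s)

Answer: 1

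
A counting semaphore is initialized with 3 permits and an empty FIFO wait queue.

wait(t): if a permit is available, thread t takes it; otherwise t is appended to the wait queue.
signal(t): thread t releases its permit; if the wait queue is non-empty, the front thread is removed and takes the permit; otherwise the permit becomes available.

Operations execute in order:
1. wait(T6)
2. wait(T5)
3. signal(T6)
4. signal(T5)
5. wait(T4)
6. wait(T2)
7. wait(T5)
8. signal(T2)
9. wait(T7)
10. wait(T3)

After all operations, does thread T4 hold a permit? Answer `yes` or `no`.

Answer: yes

Derivation:
Step 1: wait(T6) -> count=2 queue=[] holders={T6}
Step 2: wait(T5) -> count=1 queue=[] holders={T5,T6}
Step 3: signal(T6) -> count=2 queue=[] holders={T5}
Step 4: signal(T5) -> count=3 queue=[] holders={none}
Step 5: wait(T4) -> count=2 queue=[] holders={T4}
Step 6: wait(T2) -> count=1 queue=[] holders={T2,T4}
Step 7: wait(T5) -> count=0 queue=[] holders={T2,T4,T5}
Step 8: signal(T2) -> count=1 queue=[] holders={T4,T5}
Step 9: wait(T7) -> count=0 queue=[] holders={T4,T5,T7}
Step 10: wait(T3) -> count=0 queue=[T3] holders={T4,T5,T7}
Final holders: {T4,T5,T7} -> T4 in holders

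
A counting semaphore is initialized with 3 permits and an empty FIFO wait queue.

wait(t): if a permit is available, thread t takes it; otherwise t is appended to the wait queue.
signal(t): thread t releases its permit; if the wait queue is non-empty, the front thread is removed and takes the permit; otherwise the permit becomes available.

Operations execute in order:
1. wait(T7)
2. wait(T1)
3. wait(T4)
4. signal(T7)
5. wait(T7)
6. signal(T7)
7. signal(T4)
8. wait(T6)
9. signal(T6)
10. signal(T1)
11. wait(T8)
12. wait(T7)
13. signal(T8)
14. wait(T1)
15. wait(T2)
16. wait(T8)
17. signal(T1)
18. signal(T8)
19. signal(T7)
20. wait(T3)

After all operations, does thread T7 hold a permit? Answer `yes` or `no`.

Step 1: wait(T7) -> count=2 queue=[] holders={T7}
Step 2: wait(T1) -> count=1 queue=[] holders={T1,T7}
Step 3: wait(T4) -> count=0 queue=[] holders={T1,T4,T7}
Step 4: signal(T7) -> count=1 queue=[] holders={T1,T4}
Step 5: wait(T7) -> count=0 queue=[] holders={T1,T4,T7}
Step 6: signal(T7) -> count=1 queue=[] holders={T1,T4}
Step 7: signal(T4) -> count=2 queue=[] holders={T1}
Step 8: wait(T6) -> count=1 queue=[] holders={T1,T6}
Step 9: signal(T6) -> count=2 queue=[] holders={T1}
Step 10: signal(T1) -> count=3 queue=[] holders={none}
Step 11: wait(T8) -> count=2 queue=[] holders={T8}
Step 12: wait(T7) -> count=1 queue=[] holders={T7,T8}
Step 13: signal(T8) -> count=2 queue=[] holders={T7}
Step 14: wait(T1) -> count=1 queue=[] holders={T1,T7}
Step 15: wait(T2) -> count=0 queue=[] holders={T1,T2,T7}
Step 16: wait(T8) -> count=0 queue=[T8] holders={T1,T2,T7}
Step 17: signal(T1) -> count=0 queue=[] holders={T2,T7,T8}
Step 18: signal(T8) -> count=1 queue=[] holders={T2,T7}
Step 19: signal(T7) -> count=2 queue=[] holders={T2}
Step 20: wait(T3) -> count=1 queue=[] holders={T2,T3}
Final holders: {T2,T3} -> T7 not in holders

Answer: no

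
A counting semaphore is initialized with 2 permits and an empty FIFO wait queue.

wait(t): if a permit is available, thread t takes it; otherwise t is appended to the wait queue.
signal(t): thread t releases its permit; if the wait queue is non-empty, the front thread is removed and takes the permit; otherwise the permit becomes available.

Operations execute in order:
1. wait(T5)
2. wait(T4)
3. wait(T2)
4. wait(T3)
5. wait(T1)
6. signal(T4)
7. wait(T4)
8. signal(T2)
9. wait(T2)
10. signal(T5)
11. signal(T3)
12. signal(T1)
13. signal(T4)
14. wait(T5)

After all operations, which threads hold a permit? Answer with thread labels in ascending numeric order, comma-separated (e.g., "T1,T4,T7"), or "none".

Step 1: wait(T5) -> count=1 queue=[] holders={T5}
Step 2: wait(T4) -> count=0 queue=[] holders={T4,T5}
Step 3: wait(T2) -> count=0 queue=[T2] holders={T4,T5}
Step 4: wait(T3) -> count=0 queue=[T2,T3] holders={T4,T5}
Step 5: wait(T1) -> count=0 queue=[T2,T3,T1] holders={T4,T5}
Step 6: signal(T4) -> count=0 queue=[T3,T1] holders={T2,T5}
Step 7: wait(T4) -> count=0 queue=[T3,T1,T4] holders={T2,T5}
Step 8: signal(T2) -> count=0 queue=[T1,T4] holders={T3,T5}
Step 9: wait(T2) -> count=0 queue=[T1,T4,T2] holders={T3,T5}
Step 10: signal(T5) -> count=0 queue=[T4,T2] holders={T1,T3}
Step 11: signal(T3) -> count=0 queue=[T2] holders={T1,T4}
Step 12: signal(T1) -> count=0 queue=[] holders={T2,T4}
Step 13: signal(T4) -> count=1 queue=[] holders={T2}
Step 14: wait(T5) -> count=0 queue=[] holders={T2,T5}
Final holders: T2,T5

Answer: T2,T5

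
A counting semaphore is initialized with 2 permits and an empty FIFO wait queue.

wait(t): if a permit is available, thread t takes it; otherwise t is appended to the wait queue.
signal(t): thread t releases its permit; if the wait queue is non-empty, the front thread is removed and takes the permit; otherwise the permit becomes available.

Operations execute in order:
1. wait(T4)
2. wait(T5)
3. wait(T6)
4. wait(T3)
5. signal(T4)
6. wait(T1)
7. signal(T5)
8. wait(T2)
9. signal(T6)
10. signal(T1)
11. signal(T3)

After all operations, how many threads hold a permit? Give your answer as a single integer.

Answer: 1

Derivation:
Step 1: wait(T4) -> count=1 queue=[] holders={T4}
Step 2: wait(T5) -> count=0 queue=[] holders={T4,T5}
Step 3: wait(T6) -> count=0 queue=[T6] holders={T4,T5}
Step 4: wait(T3) -> count=0 queue=[T6,T3] holders={T4,T5}
Step 5: signal(T4) -> count=0 queue=[T3] holders={T5,T6}
Step 6: wait(T1) -> count=0 queue=[T3,T1] holders={T5,T6}
Step 7: signal(T5) -> count=0 queue=[T1] holders={T3,T6}
Step 8: wait(T2) -> count=0 queue=[T1,T2] holders={T3,T6}
Step 9: signal(T6) -> count=0 queue=[T2] holders={T1,T3}
Step 10: signal(T1) -> count=0 queue=[] holders={T2,T3}
Step 11: signal(T3) -> count=1 queue=[] holders={T2}
Final holders: {T2} -> 1 thread(s)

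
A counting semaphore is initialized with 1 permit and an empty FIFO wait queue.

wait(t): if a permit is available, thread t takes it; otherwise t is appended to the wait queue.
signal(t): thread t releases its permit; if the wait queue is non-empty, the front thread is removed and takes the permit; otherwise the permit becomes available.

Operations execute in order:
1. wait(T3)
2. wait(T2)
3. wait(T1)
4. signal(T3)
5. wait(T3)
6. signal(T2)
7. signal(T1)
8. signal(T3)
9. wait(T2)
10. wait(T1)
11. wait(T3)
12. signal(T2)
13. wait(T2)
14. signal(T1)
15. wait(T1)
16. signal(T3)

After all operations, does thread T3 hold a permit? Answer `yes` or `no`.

Answer: no

Derivation:
Step 1: wait(T3) -> count=0 queue=[] holders={T3}
Step 2: wait(T2) -> count=0 queue=[T2] holders={T3}
Step 3: wait(T1) -> count=0 queue=[T2,T1] holders={T3}
Step 4: signal(T3) -> count=0 queue=[T1] holders={T2}
Step 5: wait(T3) -> count=0 queue=[T1,T3] holders={T2}
Step 6: signal(T2) -> count=0 queue=[T3] holders={T1}
Step 7: signal(T1) -> count=0 queue=[] holders={T3}
Step 8: signal(T3) -> count=1 queue=[] holders={none}
Step 9: wait(T2) -> count=0 queue=[] holders={T2}
Step 10: wait(T1) -> count=0 queue=[T1] holders={T2}
Step 11: wait(T3) -> count=0 queue=[T1,T3] holders={T2}
Step 12: signal(T2) -> count=0 queue=[T3] holders={T1}
Step 13: wait(T2) -> count=0 queue=[T3,T2] holders={T1}
Step 14: signal(T1) -> count=0 queue=[T2] holders={T3}
Step 15: wait(T1) -> count=0 queue=[T2,T1] holders={T3}
Step 16: signal(T3) -> count=0 queue=[T1] holders={T2}
Final holders: {T2} -> T3 not in holders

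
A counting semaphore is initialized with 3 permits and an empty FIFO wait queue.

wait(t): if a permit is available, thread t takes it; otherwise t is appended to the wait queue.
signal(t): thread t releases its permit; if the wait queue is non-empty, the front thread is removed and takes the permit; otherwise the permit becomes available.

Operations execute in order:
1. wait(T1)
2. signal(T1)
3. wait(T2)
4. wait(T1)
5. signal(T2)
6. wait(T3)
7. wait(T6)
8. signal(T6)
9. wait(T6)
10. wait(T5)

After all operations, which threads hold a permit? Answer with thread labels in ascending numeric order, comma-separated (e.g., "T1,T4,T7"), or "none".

Answer: T1,T3,T6

Derivation:
Step 1: wait(T1) -> count=2 queue=[] holders={T1}
Step 2: signal(T1) -> count=3 queue=[] holders={none}
Step 3: wait(T2) -> count=2 queue=[] holders={T2}
Step 4: wait(T1) -> count=1 queue=[] holders={T1,T2}
Step 5: signal(T2) -> count=2 queue=[] holders={T1}
Step 6: wait(T3) -> count=1 queue=[] holders={T1,T3}
Step 7: wait(T6) -> count=0 queue=[] holders={T1,T3,T6}
Step 8: signal(T6) -> count=1 queue=[] holders={T1,T3}
Step 9: wait(T6) -> count=0 queue=[] holders={T1,T3,T6}
Step 10: wait(T5) -> count=0 queue=[T5] holders={T1,T3,T6}
Final holders: T1,T3,T6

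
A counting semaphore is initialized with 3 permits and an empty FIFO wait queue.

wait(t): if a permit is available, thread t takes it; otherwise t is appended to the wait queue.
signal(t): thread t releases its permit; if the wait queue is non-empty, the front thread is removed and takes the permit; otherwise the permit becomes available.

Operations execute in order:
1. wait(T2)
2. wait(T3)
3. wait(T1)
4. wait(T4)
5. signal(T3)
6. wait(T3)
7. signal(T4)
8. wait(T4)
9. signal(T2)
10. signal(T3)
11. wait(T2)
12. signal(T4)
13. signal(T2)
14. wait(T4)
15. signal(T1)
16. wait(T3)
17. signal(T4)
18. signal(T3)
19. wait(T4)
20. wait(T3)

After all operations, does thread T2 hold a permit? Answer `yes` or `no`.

Answer: no

Derivation:
Step 1: wait(T2) -> count=2 queue=[] holders={T2}
Step 2: wait(T3) -> count=1 queue=[] holders={T2,T3}
Step 3: wait(T1) -> count=0 queue=[] holders={T1,T2,T3}
Step 4: wait(T4) -> count=0 queue=[T4] holders={T1,T2,T3}
Step 5: signal(T3) -> count=0 queue=[] holders={T1,T2,T4}
Step 6: wait(T3) -> count=0 queue=[T3] holders={T1,T2,T4}
Step 7: signal(T4) -> count=0 queue=[] holders={T1,T2,T3}
Step 8: wait(T4) -> count=0 queue=[T4] holders={T1,T2,T3}
Step 9: signal(T2) -> count=0 queue=[] holders={T1,T3,T4}
Step 10: signal(T3) -> count=1 queue=[] holders={T1,T4}
Step 11: wait(T2) -> count=0 queue=[] holders={T1,T2,T4}
Step 12: signal(T4) -> count=1 queue=[] holders={T1,T2}
Step 13: signal(T2) -> count=2 queue=[] holders={T1}
Step 14: wait(T4) -> count=1 queue=[] holders={T1,T4}
Step 15: signal(T1) -> count=2 queue=[] holders={T4}
Step 16: wait(T3) -> count=1 queue=[] holders={T3,T4}
Step 17: signal(T4) -> count=2 queue=[] holders={T3}
Step 18: signal(T3) -> count=3 queue=[] holders={none}
Step 19: wait(T4) -> count=2 queue=[] holders={T4}
Step 20: wait(T3) -> count=1 queue=[] holders={T3,T4}
Final holders: {T3,T4} -> T2 not in holders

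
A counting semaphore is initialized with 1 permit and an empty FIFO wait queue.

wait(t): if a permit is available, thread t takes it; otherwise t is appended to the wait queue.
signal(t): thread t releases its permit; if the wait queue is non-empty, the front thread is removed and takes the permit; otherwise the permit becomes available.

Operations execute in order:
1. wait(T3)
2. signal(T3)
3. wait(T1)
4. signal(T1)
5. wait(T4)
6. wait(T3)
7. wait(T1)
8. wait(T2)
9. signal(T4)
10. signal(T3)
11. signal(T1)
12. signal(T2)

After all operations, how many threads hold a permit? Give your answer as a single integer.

Answer: 0

Derivation:
Step 1: wait(T3) -> count=0 queue=[] holders={T3}
Step 2: signal(T3) -> count=1 queue=[] holders={none}
Step 3: wait(T1) -> count=0 queue=[] holders={T1}
Step 4: signal(T1) -> count=1 queue=[] holders={none}
Step 5: wait(T4) -> count=0 queue=[] holders={T4}
Step 6: wait(T3) -> count=0 queue=[T3] holders={T4}
Step 7: wait(T1) -> count=0 queue=[T3,T1] holders={T4}
Step 8: wait(T2) -> count=0 queue=[T3,T1,T2] holders={T4}
Step 9: signal(T4) -> count=0 queue=[T1,T2] holders={T3}
Step 10: signal(T3) -> count=0 queue=[T2] holders={T1}
Step 11: signal(T1) -> count=0 queue=[] holders={T2}
Step 12: signal(T2) -> count=1 queue=[] holders={none}
Final holders: {none} -> 0 thread(s)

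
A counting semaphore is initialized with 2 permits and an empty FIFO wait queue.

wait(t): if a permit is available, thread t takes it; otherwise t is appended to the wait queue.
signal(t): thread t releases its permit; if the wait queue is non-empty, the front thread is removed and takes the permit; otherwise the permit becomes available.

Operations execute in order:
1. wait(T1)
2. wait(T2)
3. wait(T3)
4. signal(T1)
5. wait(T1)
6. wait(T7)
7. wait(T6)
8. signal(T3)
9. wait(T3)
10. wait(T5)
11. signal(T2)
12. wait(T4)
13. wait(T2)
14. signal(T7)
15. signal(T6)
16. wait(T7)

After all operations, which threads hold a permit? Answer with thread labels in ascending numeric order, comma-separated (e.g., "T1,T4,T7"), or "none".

Answer: T1,T3

Derivation:
Step 1: wait(T1) -> count=1 queue=[] holders={T1}
Step 2: wait(T2) -> count=0 queue=[] holders={T1,T2}
Step 3: wait(T3) -> count=0 queue=[T3] holders={T1,T2}
Step 4: signal(T1) -> count=0 queue=[] holders={T2,T3}
Step 5: wait(T1) -> count=0 queue=[T1] holders={T2,T3}
Step 6: wait(T7) -> count=0 queue=[T1,T7] holders={T2,T3}
Step 7: wait(T6) -> count=0 queue=[T1,T7,T6] holders={T2,T3}
Step 8: signal(T3) -> count=0 queue=[T7,T6] holders={T1,T2}
Step 9: wait(T3) -> count=0 queue=[T7,T6,T3] holders={T1,T2}
Step 10: wait(T5) -> count=0 queue=[T7,T6,T3,T5] holders={T1,T2}
Step 11: signal(T2) -> count=0 queue=[T6,T3,T5] holders={T1,T7}
Step 12: wait(T4) -> count=0 queue=[T6,T3,T5,T4] holders={T1,T7}
Step 13: wait(T2) -> count=0 queue=[T6,T3,T5,T4,T2] holders={T1,T7}
Step 14: signal(T7) -> count=0 queue=[T3,T5,T4,T2] holders={T1,T6}
Step 15: signal(T6) -> count=0 queue=[T5,T4,T2] holders={T1,T3}
Step 16: wait(T7) -> count=0 queue=[T5,T4,T2,T7] holders={T1,T3}
Final holders: T1,T3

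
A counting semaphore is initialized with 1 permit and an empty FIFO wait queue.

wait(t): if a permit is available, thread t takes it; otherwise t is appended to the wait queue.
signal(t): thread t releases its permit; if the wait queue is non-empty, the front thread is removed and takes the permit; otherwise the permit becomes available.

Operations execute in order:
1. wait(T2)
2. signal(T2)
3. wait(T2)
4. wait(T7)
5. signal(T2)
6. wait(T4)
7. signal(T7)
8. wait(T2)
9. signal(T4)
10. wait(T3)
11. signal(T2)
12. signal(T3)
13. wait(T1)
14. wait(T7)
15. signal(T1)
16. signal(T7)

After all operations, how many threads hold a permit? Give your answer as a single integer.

Answer: 0

Derivation:
Step 1: wait(T2) -> count=0 queue=[] holders={T2}
Step 2: signal(T2) -> count=1 queue=[] holders={none}
Step 3: wait(T2) -> count=0 queue=[] holders={T2}
Step 4: wait(T7) -> count=0 queue=[T7] holders={T2}
Step 5: signal(T2) -> count=0 queue=[] holders={T7}
Step 6: wait(T4) -> count=0 queue=[T4] holders={T7}
Step 7: signal(T7) -> count=0 queue=[] holders={T4}
Step 8: wait(T2) -> count=0 queue=[T2] holders={T4}
Step 9: signal(T4) -> count=0 queue=[] holders={T2}
Step 10: wait(T3) -> count=0 queue=[T3] holders={T2}
Step 11: signal(T2) -> count=0 queue=[] holders={T3}
Step 12: signal(T3) -> count=1 queue=[] holders={none}
Step 13: wait(T1) -> count=0 queue=[] holders={T1}
Step 14: wait(T7) -> count=0 queue=[T7] holders={T1}
Step 15: signal(T1) -> count=0 queue=[] holders={T7}
Step 16: signal(T7) -> count=1 queue=[] holders={none}
Final holders: {none} -> 0 thread(s)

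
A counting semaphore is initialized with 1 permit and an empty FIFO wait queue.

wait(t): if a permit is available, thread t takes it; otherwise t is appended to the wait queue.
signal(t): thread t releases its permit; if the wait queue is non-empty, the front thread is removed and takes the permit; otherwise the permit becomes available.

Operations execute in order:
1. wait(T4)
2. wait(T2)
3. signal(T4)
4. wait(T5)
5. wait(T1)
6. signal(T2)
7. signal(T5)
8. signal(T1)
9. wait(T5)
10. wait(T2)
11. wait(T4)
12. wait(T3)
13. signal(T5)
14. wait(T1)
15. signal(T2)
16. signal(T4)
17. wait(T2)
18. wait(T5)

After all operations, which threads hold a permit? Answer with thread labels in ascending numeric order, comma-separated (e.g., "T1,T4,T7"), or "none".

Answer: T3

Derivation:
Step 1: wait(T4) -> count=0 queue=[] holders={T4}
Step 2: wait(T2) -> count=0 queue=[T2] holders={T4}
Step 3: signal(T4) -> count=0 queue=[] holders={T2}
Step 4: wait(T5) -> count=0 queue=[T5] holders={T2}
Step 5: wait(T1) -> count=0 queue=[T5,T1] holders={T2}
Step 6: signal(T2) -> count=0 queue=[T1] holders={T5}
Step 7: signal(T5) -> count=0 queue=[] holders={T1}
Step 8: signal(T1) -> count=1 queue=[] holders={none}
Step 9: wait(T5) -> count=0 queue=[] holders={T5}
Step 10: wait(T2) -> count=0 queue=[T2] holders={T5}
Step 11: wait(T4) -> count=0 queue=[T2,T4] holders={T5}
Step 12: wait(T3) -> count=0 queue=[T2,T4,T3] holders={T5}
Step 13: signal(T5) -> count=0 queue=[T4,T3] holders={T2}
Step 14: wait(T1) -> count=0 queue=[T4,T3,T1] holders={T2}
Step 15: signal(T2) -> count=0 queue=[T3,T1] holders={T4}
Step 16: signal(T4) -> count=0 queue=[T1] holders={T3}
Step 17: wait(T2) -> count=0 queue=[T1,T2] holders={T3}
Step 18: wait(T5) -> count=0 queue=[T1,T2,T5] holders={T3}
Final holders: T3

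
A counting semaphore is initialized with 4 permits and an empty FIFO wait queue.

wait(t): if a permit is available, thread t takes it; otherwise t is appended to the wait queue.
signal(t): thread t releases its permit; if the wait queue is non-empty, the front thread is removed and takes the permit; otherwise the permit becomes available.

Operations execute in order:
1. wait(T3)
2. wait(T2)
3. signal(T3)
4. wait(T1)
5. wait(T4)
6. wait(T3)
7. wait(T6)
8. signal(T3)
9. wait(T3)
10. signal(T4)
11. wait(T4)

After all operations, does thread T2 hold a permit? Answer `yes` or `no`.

Answer: yes

Derivation:
Step 1: wait(T3) -> count=3 queue=[] holders={T3}
Step 2: wait(T2) -> count=2 queue=[] holders={T2,T3}
Step 3: signal(T3) -> count=3 queue=[] holders={T2}
Step 4: wait(T1) -> count=2 queue=[] holders={T1,T2}
Step 5: wait(T4) -> count=1 queue=[] holders={T1,T2,T4}
Step 6: wait(T3) -> count=0 queue=[] holders={T1,T2,T3,T4}
Step 7: wait(T6) -> count=0 queue=[T6] holders={T1,T2,T3,T4}
Step 8: signal(T3) -> count=0 queue=[] holders={T1,T2,T4,T6}
Step 9: wait(T3) -> count=0 queue=[T3] holders={T1,T2,T4,T6}
Step 10: signal(T4) -> count=0 queue=[] holders={T1,T2,T3,T6}
Step 11: wait(T4) -> count=0 queue=[T4] holders={T1,T2,T3,T6}
Final holders: {T1,T2,T3,T6} -> T2 in holders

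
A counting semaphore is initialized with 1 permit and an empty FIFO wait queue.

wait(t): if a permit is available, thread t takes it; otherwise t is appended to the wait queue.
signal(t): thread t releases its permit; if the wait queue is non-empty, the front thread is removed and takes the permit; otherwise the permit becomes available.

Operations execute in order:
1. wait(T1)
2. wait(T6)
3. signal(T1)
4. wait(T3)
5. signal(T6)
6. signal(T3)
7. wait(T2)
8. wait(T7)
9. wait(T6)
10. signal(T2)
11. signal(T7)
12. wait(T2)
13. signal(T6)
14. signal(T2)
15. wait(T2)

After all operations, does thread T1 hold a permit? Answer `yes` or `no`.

Answer: no

Derivation:
Step 1: wait(T1) -> count=0 queue=[] holders={T1}
Step 2: wait(T6) -> count=0 queue=[T6] holders={T1}
Step 3: signal(T1) -> count=0 queue=[] holders={T6}
Step 4: wait(T3) -> count=0 queue=[T3] holders={T6}
Step 5: signal(T6) -> count=0 queue=[] holders={T3}
Step 6: signal(T3) -> count=1 queue=[] holders={none}
Step 7: wait(T2) -> count=0 queue=[] holders={T2}
Step 8: wait(T7) -> count=0 queue=[T7] holders={T2}
Step 9: wait(T6) -> count=0 queue=[T7,T6] holders={T2}
Step 10: signal(T2) -> count=0 queue=[T6] holders={T7}
Step 11: signal(T7) -> count=0 queue=[] holders={T6}
Step 12: wait(T2) -> count=0 queue=[T2] holders={T6}
Step 13: signal(T6) -> count=0 queue=[] holders={T2}
Step 14: signal(T2) -> count=1 queue=[] holders={none}
Step 15: wait(T2) -> count=0 queue=[] holders={T2}
Final holders: {T2} -> T1 not in holders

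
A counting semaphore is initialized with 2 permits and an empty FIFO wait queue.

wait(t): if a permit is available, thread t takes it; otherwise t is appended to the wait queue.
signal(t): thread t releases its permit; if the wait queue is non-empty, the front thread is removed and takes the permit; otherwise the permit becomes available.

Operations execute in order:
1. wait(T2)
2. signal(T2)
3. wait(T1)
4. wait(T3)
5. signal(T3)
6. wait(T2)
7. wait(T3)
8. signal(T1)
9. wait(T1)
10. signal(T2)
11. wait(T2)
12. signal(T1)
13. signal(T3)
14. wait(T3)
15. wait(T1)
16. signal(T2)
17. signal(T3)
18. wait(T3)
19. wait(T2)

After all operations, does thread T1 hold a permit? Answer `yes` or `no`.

Answer: yes

Derivation:
Step 1: wait(T2) -> count=1 queue=[] holders={T2}
Step 2: signal(T2) -> count=2 queue=[] holders={none}
Step 3: wait(T1) -> count=1 queue=[] holders={T1}
Step 4: wait(T3) -> count=0 queue=[] holders={T1,T3}
Step 5: signal(T3) -> count=1 queue=[] holders={T1}
Step 6: wait(T2) -> count=0 queue=[] holders={T1,T2}
Step 7: wait(T3) -> count=0 queue=[T3] holders={T1,T2}
Step 8: signal(T1) -> count=0 queue=[] holders={T2,T3}
Step 9: wait(T1) -> count=0 queue=[T1] holders={T2,T3}
Step 10: signal(T2) -> count=0 queue=[] holders={T1,T3}
Step 11: wait(T2) -> count=0 queue=[T2] holders={T1,T3}
Step 12: signal(T1) -> count=0 queue=[] holders={T2,T3}
Step 13: signal(T3) -> count=1 queue=[] holders={T2}
Step 14: wait(T3) -> count=0 queue=[] holders={T2,T3}
Step 15: wait(T1) -> count=0 queue=[T1] holders={T2,T3}
Step 16: signal(T2) -> count=0 queue=[] holders={T1,T3}
Step 17: signal(T3) -> count=1 queue=[] holders={T1}
Step 18: wait(T3) -> count=0 queue=[] holders={T1,T3}
Step 19: wait(T2) -> count=0 queue=[T2] holders={T1,T3}
Final holders: {T1,T3} -> T1 in holders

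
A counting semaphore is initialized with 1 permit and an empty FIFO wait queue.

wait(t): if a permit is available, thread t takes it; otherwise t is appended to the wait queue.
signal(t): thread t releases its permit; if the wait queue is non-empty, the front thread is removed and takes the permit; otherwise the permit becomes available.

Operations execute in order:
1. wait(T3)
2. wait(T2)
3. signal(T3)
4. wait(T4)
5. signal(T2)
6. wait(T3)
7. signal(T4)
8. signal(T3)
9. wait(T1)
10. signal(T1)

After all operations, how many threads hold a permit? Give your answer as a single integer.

Step 1: wait(T3) -> count=0 queue=[] holders={T3}
Step 2: wait(T2) -> count=0 queue=[T2] holders={T3}
Step 3: signal(T3) -> count=0 queue=[] holders={T2}
Step 4: wait(T4) -> count=0 queue=[T4] holders={T2}
Step 5: signal(T2) -> count=0 queue=[] holders={T4}
Step 6: wait(T3) -> count=0 queue=[T3] holders={T4}
Step 7: signal(T4) -> count=0 queue=[] holders={T3}
Step 8: signal(T3) -> count=1 queue=[] holders={none}
Step 9: wait(T1) -> count=0 queue=[] holders={T1}
Step 10: signal(T1) -> count=1 queue=[] holders={none}
Final holders: {none} -> 0 thread(s)

Answer: 0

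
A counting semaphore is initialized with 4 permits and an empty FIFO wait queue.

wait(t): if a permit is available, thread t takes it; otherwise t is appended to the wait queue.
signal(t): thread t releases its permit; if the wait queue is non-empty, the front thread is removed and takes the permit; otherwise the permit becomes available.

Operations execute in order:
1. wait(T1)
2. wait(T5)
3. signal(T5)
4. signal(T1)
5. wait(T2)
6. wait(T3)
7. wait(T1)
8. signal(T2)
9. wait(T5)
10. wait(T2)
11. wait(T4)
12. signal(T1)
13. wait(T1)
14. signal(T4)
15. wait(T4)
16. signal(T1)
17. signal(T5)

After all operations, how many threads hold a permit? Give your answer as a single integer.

Step 1: wait(T1) -> count=3 queue=[] holders={T1}
Step 2: wait(T5) -> count=2 queue=[] holders={T1,T5}
Step 3: signal(T5) -> count=3 queue=[] holders={T1}
Step 4: signal(T1) -> count=4 queue=[] holders={none}
Step 5: wait(T2) -> count=3 queue=[] holders={T2}
Step 6: wait(T3) -> count=2 queue=[] holders={T2,T3}
Step 7: wait(T1) -> count=1 queue=[] holders={T1,T2,T3}
Step 8: signal(T2) -> count=2 queue=[] holders={T1,T3}
Step 9: wait(T5) -> count=1 queue=[] holders={T1,T3,T5}
Step 10: wait(T2) -> count=0 queue=[] holders={T1,T2,T3,T5}
Step 11: wait(T4) -> count=0 queue=[T4] holders={T1,T2,T3,T5}
Step 12: signal(T1) -> count=0 queue=[] holders={T2,T3,T4,T5}
Step 13: wait(T1) -> count=0 queue=[T1] holders={T2,T3,T4,T5}
Step 14: signal(T4) -> count=0 queue=[] holders={T1,T2,T3,T5}
Step 15: wait(T4) -> count=0 queue=[T4] holders={T1,T2,T3,T5}
Step 16: signal(T1) -> count=0 queue=[] holders={T2,T3,T4,T5}
Step 17: signal(T5) -> count=1 queue=[] holders={T2,T3,T4}
Final holders: {T2,T3,T4} -> 3 thread(s)

Answer: 3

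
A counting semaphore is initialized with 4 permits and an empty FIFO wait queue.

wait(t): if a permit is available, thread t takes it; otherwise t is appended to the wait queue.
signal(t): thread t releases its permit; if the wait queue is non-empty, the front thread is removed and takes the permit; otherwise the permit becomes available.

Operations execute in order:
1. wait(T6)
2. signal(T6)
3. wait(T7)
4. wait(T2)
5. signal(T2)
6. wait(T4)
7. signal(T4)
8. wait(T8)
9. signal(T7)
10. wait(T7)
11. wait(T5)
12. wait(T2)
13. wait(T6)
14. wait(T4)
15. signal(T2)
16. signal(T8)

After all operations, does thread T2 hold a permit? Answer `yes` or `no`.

Step 1: wait(T6) -> count=3 queue=[] holders={T6}
Step 2: signal(T6) -> count=4 queue=[] holders={none}
Step 3: wait(T7) -> count=3 queue=[] holders={T7}
Step 4: wait(T2) -> count=2 queue=[] holders={T2,T7}
Step 5: signal(T2) -> count=3 queue=[] holders={T7}
Step 6: wait(T4) -> count=2 queue=[] holders={T4,T7}
Step 7: signal(T4) -> count=3 queue=[] holders={T7}
Step 8: wait(T8) -> count=2 queue=[] holders={T7,T8}
Step 9: signal(T7) -> count=3 queue=[] holders={T8}
Step 10: wait(T7) -> count=2 queue=[] holders={T7,T8}
Step 11: wait(T5) -> count=1 queue=[] holders={T5,T7,T8}
Step 12: wait(T2) -> count=0 queue=[] holders={T2,T5,T7,T8}
Step 13: wait(T6) -> count=0 queue=[T6] holders={T2,T5,T7,T8}
Step 14: wait(T4) -> count=0 queue=[T6,T4] holders={T2,T5,T7,T8}
Step 15: signal(T2) -> count=0 queue=[T4] holders={T5,T6,T7,T8}
Step 16: signal(T8) -> count=0 queue=[] holders={T4,T5,T6,T7}
Final holders: {T4,T5,T6,T7} -> T2 not in holders

Answer: no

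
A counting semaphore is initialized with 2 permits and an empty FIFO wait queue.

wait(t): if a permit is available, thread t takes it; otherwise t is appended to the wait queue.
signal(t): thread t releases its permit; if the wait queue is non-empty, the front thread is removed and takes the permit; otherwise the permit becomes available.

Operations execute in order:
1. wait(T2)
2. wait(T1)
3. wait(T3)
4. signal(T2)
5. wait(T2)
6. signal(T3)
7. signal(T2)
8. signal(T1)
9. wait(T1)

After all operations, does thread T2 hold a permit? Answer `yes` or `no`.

Step 1: wait(T2) -> count=1 queue=[] holders={T2}
Step 2: wait(T1) -> count=0 queue=[] holders={T1,T2}
Step 3: wait(T3) -> count=0 queue=[T3] holders={T1,T2}
Step 4: signal(T2) -> count=0 queue=[] holders={T1,T3}
Step 5: wait(T2) -> count=0 queue=[T2] holders={T1,T3}
Step 6: signal(T3) -> count=0 queue=[] holders={T1,T2}
Step 7: signal(T2) -> count=1 queue=[] holders={T1}
Step 8: signal(T1) -> count=2 queue=[] holders={none}
Step 9: wait(T1) -> count=1 queue=[] holders={T1}
Final holders: {T1} -> T2 not in holders

Answer: no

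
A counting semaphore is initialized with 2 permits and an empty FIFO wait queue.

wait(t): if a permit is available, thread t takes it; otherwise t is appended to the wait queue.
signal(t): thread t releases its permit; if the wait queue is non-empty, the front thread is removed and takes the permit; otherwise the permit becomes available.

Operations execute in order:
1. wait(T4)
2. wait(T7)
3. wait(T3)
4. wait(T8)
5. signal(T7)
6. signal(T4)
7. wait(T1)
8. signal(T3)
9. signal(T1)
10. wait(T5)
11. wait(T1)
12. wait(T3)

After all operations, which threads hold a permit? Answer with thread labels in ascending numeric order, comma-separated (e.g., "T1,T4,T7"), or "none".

Answer: T5,T8

Derivation:
Step 1: wait(T4) -> count=1 queue=[] holders={T4}
Step 2: wait(T7) -> count=0 queue=[] holders={T4,T7}
Step 3: wait(T3) -> count=0 queue=[T3] holders={T4,T7}
Step 4: wait(T8) -> count=0 queue=[T3,T8] holders={T4,T7}
Step 5: signal(T7) -> count=0 queue=[T8] holders={T3,T4}
Step 6: signal(T4) -> count=0 queue=[] holders={T3,T8}
Step 7: wait(T1) -> count=0 queue=[T1] holders={T3,T8}
Step 8: signal(T3) -> count=0 queue=[] holders={T1,T8}
Step 9: signal(T1) -> count=1 queue=[] holders={T8}
Step 10: wait(T5) -> count=0 queue=[] holders={T5,T8}
Step 11: wait(T1) -> count=0 queue=[T1] holders={T5,T8}
Step 12: wait(T3) -> count=0 queue=[T1,T3] holders={T5,T8}
Final holders: T5,T8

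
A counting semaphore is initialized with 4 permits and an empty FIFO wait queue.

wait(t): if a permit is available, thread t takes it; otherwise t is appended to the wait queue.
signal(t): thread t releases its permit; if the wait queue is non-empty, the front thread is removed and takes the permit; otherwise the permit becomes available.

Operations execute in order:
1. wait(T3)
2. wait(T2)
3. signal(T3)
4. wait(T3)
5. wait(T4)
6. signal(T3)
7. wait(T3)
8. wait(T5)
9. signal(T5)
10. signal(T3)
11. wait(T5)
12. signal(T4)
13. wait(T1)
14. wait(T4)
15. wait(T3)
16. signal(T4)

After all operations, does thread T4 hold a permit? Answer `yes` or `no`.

Answer: no

Derivation:
Step 1: wait(T3) -> count=3 queue=[] holders={T3}
Step 2: wait(T2) -> count=2 queue=[] holders={T2,T3}
Step 3: signal(T3) -> count=3 queue=[] holders={T2}
Step 4: wait(T3) -> count=2 queue=[] holders={T2,T3}
Step 5: wait(T4) -> count=1 queue=[] holders={T2,T3,T4}
Step 6: signal(T3) -> count=2 queue=[] holders={T2,T4}
Step 7: wait(T3) -> count=1 queue=[] holders={T2,T3,T4}
Step 8: wait(T5) -> count=0 queue=[] holders={T2,T3,T4,T5}
Step 9: signal(T5) -> count=1 queue=[] holders={T2,T3,T4}
Step 10: signal(T3) -> count=2 queue=[] holders={T2,T4}
Step 11: wait(T5) -> count=1 queue=[] holders={T2,T4,T5}
Step 12: signal(T4) -> count=2 queue=[] holders={T2,T5}
Step 13: wait(T1) -> count=1 queue=[] holders={T1,T2,T5}
Step 14: wait(T4) -> count=0 queue=[] holders={T1,T2,T4,T5}
Step 15: wait(T3) -> count=0 queue=[T3] holders={T1,T2,T4,T5}
Step 16: signal(T4) -> count=0 queue=[] holders={T1,T2,T3,T5}
Final holders: {T1,T2,T3,T5} -> T4 not in holders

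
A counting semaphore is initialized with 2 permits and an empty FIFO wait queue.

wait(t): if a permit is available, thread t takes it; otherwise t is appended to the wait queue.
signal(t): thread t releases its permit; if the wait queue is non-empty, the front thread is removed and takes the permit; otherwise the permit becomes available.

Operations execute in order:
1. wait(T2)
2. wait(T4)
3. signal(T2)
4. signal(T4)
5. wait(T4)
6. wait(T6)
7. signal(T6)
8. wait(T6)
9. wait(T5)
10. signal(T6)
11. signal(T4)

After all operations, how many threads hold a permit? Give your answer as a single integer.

Step 1: wait(T2) -> count=1 queue=[] holders={T2}
Step 2: wait(T4) -> count=0 queue=[] holders={T2,T4}
Step 3: signal(T2) -> count=1 queue=[] holders={T4}
Step 4: signal(T4) -> count=2 queue=[] holders={none}
Step 5: wait(T4) -> count=1 queue=[] holders={T4}
Step 6: wait(T6) -> count=0 queue=[] holders={T4,T6}
Step 7: signal(T6) -> count=1 queue=[] holders={T4}
Step 8: wait(T6) -> count=0 queue=[] holders={T4,T6}
Step 9: wait(T5) -> count=0 queue=[T5] holders={T4,T6}
Step 10: signal(T6) -> count=0 queue=[] holders={T4,T5}
Step 11: signal(T4) -> count=1 queue=[] holders={T5}
Final holders: {T5} -> 1 thread(s)

Answer: 1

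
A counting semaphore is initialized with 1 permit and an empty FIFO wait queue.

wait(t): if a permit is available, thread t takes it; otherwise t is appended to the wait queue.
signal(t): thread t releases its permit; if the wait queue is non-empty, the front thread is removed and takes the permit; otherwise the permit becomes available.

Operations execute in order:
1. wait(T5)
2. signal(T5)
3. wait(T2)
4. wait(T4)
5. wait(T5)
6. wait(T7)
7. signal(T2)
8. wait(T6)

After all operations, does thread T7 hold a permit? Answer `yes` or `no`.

Step 1: wait(T5) -> count=0 queue=[] holders={T5}
Step 2: signal(T5) -> count=1 queue=[] holders={none}
Step 3: wait(T2) -> count=0 queue=[] holders={T2}
Step 4: wait(T4) -> count=0 queue=[T4] holders={T2}
Step 5: wait(T5) -> count=0 queue=[T4,T5] holders={T2}
Step 6: wait(T7) -> count=0 queue=[T4,T5,T7] holders={T2}
Step 7: signal(T2) -> count=0 queue=[T5,T7] holders={T4}
Step 8: wait(T6) -> count=0 queue=[T5,T7,T6] holders={T4}
Final holders: {T4} -> T7 not in holders

Answer: no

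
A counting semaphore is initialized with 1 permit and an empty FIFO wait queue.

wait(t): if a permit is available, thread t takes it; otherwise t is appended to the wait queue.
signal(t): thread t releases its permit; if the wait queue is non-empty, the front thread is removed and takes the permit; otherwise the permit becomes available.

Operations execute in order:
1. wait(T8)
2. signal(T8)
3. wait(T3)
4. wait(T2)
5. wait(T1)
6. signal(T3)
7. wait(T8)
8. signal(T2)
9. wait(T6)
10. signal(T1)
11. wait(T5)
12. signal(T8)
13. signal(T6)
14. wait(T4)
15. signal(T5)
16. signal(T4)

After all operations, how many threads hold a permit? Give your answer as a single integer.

Answer: 0

Derivation:
Step 1: wait(T8) -> count=0 queue=[] holders={T8}
Step 2: signal(T8) -> count=1 queue=[] holders={none}
Step 3: wait(T3) -> count=0 queue=[] holders={T3}
Step 4: wait(T2) -> count=0 queue=[T2] holders={T3}
Step 5: wait(T1) -> count=0 queue=[T2,T1] holders={T3}
Step 6: signal(T3) -> count=0 queue=[T1] holders={T2}
Step 7: wait(T8) -> count=0 queue=[T1,T8] holders={T2}
Step 8: signal(T2) -> count=0 queue=[T8] holders={T1}
Step 9: wait(T6) -> count=0 queue=[T8,T6] holders={T1}
Step 10: signal(T1) -> count=0 queue=[T6] holders={T8}
Step 11: wait(T5) -> count=0 queue=[T6,T5] holders={T8}
Step 12: signal(T8) -> count=0 queue=[T5] holders={T6}
Step 13: signal(T6) -> count=0 queue=[] holders={T5}
Step 14: wait(T4) -> count=0 queue=[T4] holders={T5}
Step 15: signal(T5) -> count=0 queue=[] holders={T4}
Step 16: signal(T4) -> count=1 queue=[] holders={none}
Final holders: {none} -> 0 thread(s)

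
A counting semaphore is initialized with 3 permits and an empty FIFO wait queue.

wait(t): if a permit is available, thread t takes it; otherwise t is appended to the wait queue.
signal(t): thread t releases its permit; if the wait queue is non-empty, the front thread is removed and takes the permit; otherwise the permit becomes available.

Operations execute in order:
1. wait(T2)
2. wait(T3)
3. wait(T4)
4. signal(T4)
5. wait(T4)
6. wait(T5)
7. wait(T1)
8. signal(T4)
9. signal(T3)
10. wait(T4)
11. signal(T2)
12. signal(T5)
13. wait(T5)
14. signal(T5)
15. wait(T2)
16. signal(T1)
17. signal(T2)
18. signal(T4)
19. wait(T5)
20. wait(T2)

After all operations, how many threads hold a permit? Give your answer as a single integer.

Step 1: wait(T2) -> count=2 queue=[] holders={T2}
Step 2: wait(T3) -> count=1 queue=[] holders={T2,T3}
Step 3: wait(T4) -> count=0 queue=[] holders={T2,T3,T4}
Step 4: signal(T4) -> count=1 queue=[] holders={T2,T3}
Step 5: wait(T4) -> count=0 queue=[] holders={T2,T3,T4}
Step 6: wait(T5) -> count=0 queue=[T5] holders={T2,T3,T4}
Step 7: wait(T1) -> count=0 queue=[T5,T1] holders={T2,T3,T4}
Step 8: signal(T4) -> count=0 queue=[T1] holders={T2,T3,T5}
Step 9: signal(T3) -> count=0 queue=[] holders={T1,T2,T5}
Step 10: wait(T4) -> count=0 queue=[T4] holders={T1,T2,T5}
Step 11: signal(T2) -> count=0 queue=[] holders={T1,T4,T5}
Step 12: signal(T5) -> count=1 queue=[] holders={T1,T4}
Step 13: wait(T5) -> count=0 queue=[] holders={T1,T4,T5}
Step 14: signal(T5) -> count=1 queue=[] holders={T1,T4}
Step 15: wait(T2) -> count=0 queue=[] holders={T1,T2,T4}
Step 16: signal(T1) -> count=1 queue=[] holders={T2,T4}
Step 17: signal(T2) -> count=2 queue=[] holders={T4}
Step 18: signal(T4) -> count=3 queue=[] holders={none}
Step 19: wait(T5) -> count=2 queue=[] holders={T5}
Step 20: wait(T2) -> count=1 queue=[] holders={T2,T5}
Final holders: {T2,T5} -> 2 thread(s)

Answer: 2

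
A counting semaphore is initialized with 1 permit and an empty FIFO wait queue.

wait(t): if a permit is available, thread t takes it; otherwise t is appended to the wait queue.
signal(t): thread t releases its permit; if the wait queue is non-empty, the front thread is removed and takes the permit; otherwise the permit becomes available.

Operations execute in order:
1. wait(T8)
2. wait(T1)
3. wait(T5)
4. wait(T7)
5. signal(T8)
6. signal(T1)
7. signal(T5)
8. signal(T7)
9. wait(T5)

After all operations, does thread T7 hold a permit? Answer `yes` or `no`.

Step 1: wait(T8) -> count=0 queue=[] holders={T8}
Step 2: wait(T1) -> count=0 queue=[T1] holders={T8}
Step 3: wait(T5) -> count=0 queue=[T1,T5] holders={T8}
Step 4: wait(T7) -> count=0 queue=[T1,T5,T7] holders={T8}
Step 5: signal(T8) -> count=0 queue=[T5,T7] holders={T1}
Step 6: signal(T1) -> count=0 queue=[T7] holders={T5}
Step 7: signal(T5) -> count=0 queue=[] holders={T7}
Step 8: signal(T7) -> count=1 queue=[] holders={none}
Step 9: wait(T5) -> count=0 queue=[] holders={T5}
Final holders: {T5} -> T7 not in holders

Answer: no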